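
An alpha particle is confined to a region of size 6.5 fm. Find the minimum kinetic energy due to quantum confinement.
30.907 keV

Using the uncertainty principle:

1. Position uncertainty: Δx ≈ 6.500e-15 m
2. Minimum momentum uncertainty: Δp = ℏ/(2Δx) = 8.112e-21 kg·m/s
3. Minimum kinetic energy:
   KE = (Δp)²/(2m) = (8.112e-21)²/(2 × 6.645e-27 kg)
   KE = 4.952e-15 J = 30.907 keV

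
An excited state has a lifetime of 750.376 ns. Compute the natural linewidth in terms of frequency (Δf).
106.050 kHz

Using the energy-time uncertainty principle and E = hf:
ΔEΔt ≥ ℏ/2
hΔf·Δt ≥ ℏ/2

The minimum frequency uncertainty is:
Δf = ℏ/(2hτ) = 1/(4πτ)
Δf = 1/(4π × 7.504e-07 s)
Δf = 1.061e+05 Hz = 106.050 kHz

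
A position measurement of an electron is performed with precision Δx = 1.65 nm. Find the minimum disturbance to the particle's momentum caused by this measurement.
3.196 × 10^-26 kg·m/s

The uncertainty principle implies that measuring position disturbs momentum:
ΔxΔp ≥ ℏ/2

When we measure position with precision Δx, we necessarily introduce a momentum uncertainty:
Δp ≥ ℏ/(2Δx)
Δp_min = (1.055e-34 J·s) / (2 × 1.650e-09 m)
Δp_min = 3.196e-26 kg·m/s

The more precisely we measure position, the greater the momentum disturbance.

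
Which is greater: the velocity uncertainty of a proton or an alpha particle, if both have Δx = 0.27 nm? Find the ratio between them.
The proton has the larger minimum velocity uncertainty, by a ratio of 4.0.

For both particles, Δp_min = ℏ/(2Δx) = 1.953e-25 kg·m/s (same for both).

The velocity uncertainty is Δv = Δp/m:
- proton: Δv = 1.953e-25 / 1.673e-27 = 1.168e+02 m/s = 116.757 m/s
- alpha particle: Δv = 1.953e-25 / 6.645e-27 = 2.939e+01 m/s = 29.391 m/s

Ratio: 1.168e+02 / 2.939e+01 = 4.0

The lighter particle has larger velocity uncertainty because Δv ∝ 1/m.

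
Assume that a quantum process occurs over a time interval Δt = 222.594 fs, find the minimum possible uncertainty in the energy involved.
1.479 meV

Using the energy-time uncertainty principle:
ΔEΔt ≥ ℏ/2

The minimum uncertainty in energy is:
ΔE_min = ℏ/(2Δt)
ΔE_min = (1.055e-34 J·s) / (2 × 2.226e-13 s)
ΔE_min = 2.369e-22 J = 1.479 meV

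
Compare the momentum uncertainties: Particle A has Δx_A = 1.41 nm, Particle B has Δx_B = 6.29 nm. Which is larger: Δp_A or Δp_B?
Particle A has the larger minimum momentum uncertainty, by a factor of 4.46.

For each particle, the minimum momentum uncertainty is Δp_min = ℏ/(2Δx):

Particle A: Δp_A = ℏ/(2×1.410e-09 m) = 3.740e-26 kg·m/s
Particle B: Δp_B = ℏ/(2×6.290e-09 m) = 8.383e-27 kg·m/s

Ratio: Δp_A/Δp_B = 4.46

Since Δp_min ∝ 1/Δx, the particle with smaller position uncertainty (A) has larger momentum uncertainty.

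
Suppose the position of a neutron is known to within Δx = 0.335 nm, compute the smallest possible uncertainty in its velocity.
93.973 m/s

Using the Heisenberg uncertainty principle and Δp = mΔv:
ΔxΔp ≥ ℏ/2
Δx(mΔv) ≥ ℏ/2

The minimum uncertainty in velocity is:
Δv_min = ℏ/(2mΔx)
Δv_min = (1.055e-34 J·s) / (2 × 1.675e-27 kg × 3.350e-10 m)
Δv_min = 9.397e+01 m/s = 93.973 m/s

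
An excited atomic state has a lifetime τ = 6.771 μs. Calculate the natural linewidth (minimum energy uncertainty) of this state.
48.605 peV

Using the energy-time uncertainty principle:
ΔEΔt ≥ ℏ/2

The lifetime τ represents the time uncertainty Δt.
The natural linewidth (minimum energy uncertainty) is:

ΔE = ℏ/(2τ)
ΔE = (1.055e-34 J·s) / (2 × 6.771e-06 s)
ΔE = 7.787e-30 J = 48.605 peV

This natural linewidth limits the precision of spectroscopic measurements.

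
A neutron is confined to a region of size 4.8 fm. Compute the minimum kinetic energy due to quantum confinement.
224.840 keV

Using the uncertainty principle:

1. Position uncertainty: Δx ≈ 4.800e-15 m
2. Minimum momentum uncertainty: Δp = ℏ/(2Δx) = 1.099e-20 kg·m/s
3. Minimum kinetic energy:
   KE = (Δp)²/(2m) = (1.099e-20)²/(2 × 1.675e-27 kg)
   KE = 3.602e-14 J = 224.840 keV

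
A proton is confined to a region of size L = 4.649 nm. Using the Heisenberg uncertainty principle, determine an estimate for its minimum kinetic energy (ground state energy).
240.013 neV

Using the uncertainty principle to estimate ground state energy:

1. The position uncertainty is approximately the confinement size:
   Δx ≈ L = 4.649e-09 m

2. From ΔxΔp ≥ ℏ/2, the minimum momentum uncertainty is:
   Δp ≈ ℏ/(2L) = 1.134e-26 kg·m/s

3. The kinetic energy is approximately:
   KE ≈ (Δp)²/(2m) = (1.134e-26)²/(2 × 1.673e-27 kg)
   KE ≈ 3.845e-26 J = 240.013 neV

This is an order-of-magnitude estimate of the ground state energy.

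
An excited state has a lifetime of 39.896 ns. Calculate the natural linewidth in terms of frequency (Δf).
1.995 MHz

Using the energy-time uncertainty principle and E = hf:
ΔEΔt ≥ ℏ/2
hΔf·Δt ≥ ℏ/2

The minimum frequency uncertainty is:
Δf = ℏ/(2hτ) = 1/(4πτ)
Δf = 1/(4π × 3.990e-08 s)
Δf = 1.995e+06 Hz = 1.995 MHz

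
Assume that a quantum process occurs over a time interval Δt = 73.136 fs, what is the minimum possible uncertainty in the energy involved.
4.500 meV

Using the energy-time uncertainty principle:
ΔEΔt ≥ ℏ/2

The minimum uncertainty in energy is:
ΔE_min = ℏ/(2Δt)
ΔE_min = (1.055e-34 J·s) / (2 × 7.314e-14 s)
ΔE_min = 7.210e-22 J = 4.500 meV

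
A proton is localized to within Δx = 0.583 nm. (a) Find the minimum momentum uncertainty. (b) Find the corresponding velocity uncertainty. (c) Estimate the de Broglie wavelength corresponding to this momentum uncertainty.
(a) Δp_min = 9.044 × 10^-26 kg·m/s
(b) Δv_min = 54.073 m/s
(c) λ_dB = 7.326 nm

Step-by-step:

(a) From the uncertainty principle:
Δp_min = ℏ/(2Δx) = (1.055e-34 J·s)/(2 × 5.830e-10 m) = 9.044e-26 kg·m/s

(b) The velocity uncertainty:
Δv = Δp/m = (9.044e-26 kg·m/s)/(1.673e-27 kg) = 5.407e+01 m/s = 54.073 m/s

(c) The de Broglie wavelength for this momentum:
λ = h/p = (6.626e-34 J·s)/(9.044e-26 kg·m/s) = 7.326e-09 m = 7.326 nm

Note: The de Broglie wavelength is comparable to the localization size, as expected from wave-particle duality.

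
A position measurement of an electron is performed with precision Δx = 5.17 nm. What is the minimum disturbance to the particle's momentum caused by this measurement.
1.020 × 10^-26 kg·m/s

The uncertainty principle implies that measuring position disturbs momentum:
ΔxΔp ≥ ℏ/2

When we measure position with precision Δx, we necessarily introduce a momentum uncertainty:
Δp ≥ ℏ/(2Δx)
Δp_min = (1.055e-34 J·s) / (2 × 5.170e-09 m)
Δp_min = 1.020e-26 kg·m/s

The more precisely we measure position, the greater the momentum disturbance.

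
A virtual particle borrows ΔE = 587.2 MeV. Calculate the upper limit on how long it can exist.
5.605 × 10^-25 s

Using the energy-time uncertainty principle:
ΔEΔt ≥ ℏ/2

For a virtual particle borrowing energy ΔE, the maximum lifetime is:
Δt_max = ℏ/(2ΔE)

Converting energy:
ΔE = 587.2 MeV = 9.408e-11 J

Δt_max = (1.055e-34 J·s) / (2 × 9.408e-11 J)
Δt_max = 5.605e-25 s = 5.605 × 10^-25 s

Virtual particles with higher borrowed energy exist for shorter times.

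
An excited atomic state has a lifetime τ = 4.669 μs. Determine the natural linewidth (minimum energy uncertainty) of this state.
70.487 peV

Using the energy-time uncertainty principle:
ΔEΔt ≥ ℏ/2

The lifetime τ represents the time uncertainty Δt.
The natural linewidth (minimum energy uncertainty) is:

ΔE = ℏ/(2τ)
ΔE = (1.055e-34 J·s) / (2 × 4.669e-06 s)
ΔE = 1.129e-29 J = 70.487 peV

This natural linewidth limits the precision of spectroscopic measurements.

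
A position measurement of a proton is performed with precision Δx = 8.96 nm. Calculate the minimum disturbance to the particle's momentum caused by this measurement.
5.885 × 10^-27 kg·m/s

The uncertainty principle implies that measuring position disturbs momentum:
ΔxΔp ≥ ℏ/2

When we measure position with precision Δx, we necessarily introduce a momentum uncertainty:
Δp ≥ ℏ/(2Δx)
Δp_min = (1.055e-34 J·s) / (2 × 8.960e-09 m)
Δp_min = 5.885e-27 kg·m/s

The more precisely we measure position, the greater the momentum disturbance.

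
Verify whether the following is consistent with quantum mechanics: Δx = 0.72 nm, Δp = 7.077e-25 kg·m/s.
Yes, it satisfies the uncertainty principle.

Calculate the product ΔxΔp:
ΔxΔp = (7.200e-10 m) × (7.077e-25 kg·m/s)
ΔxΔp = 5.095e-34 J·s

Compare to the minimum allowed value ℏ/2:
ℏ/2 = 5.273e-35 J·s

Since ΔxΔp = 5.095e-34 J·s ≥ 5.273e-35 J·s = ℏ/2,
the measurement satisfies the uncertainty principle.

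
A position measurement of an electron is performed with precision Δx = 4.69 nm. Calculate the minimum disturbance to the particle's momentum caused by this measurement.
1.124 × 10^-26 kg·m/s

The uncertainty principle implies that measuring position disturbs momentum:
ΔxΔp ≥ ℏ/2

When we measure position with precision Δx, we necessarily introduce a momentum uncertainty:
Δp ≥ ℏ/(2Δx)
Δp_min = (1.055e-34 J·s) / (2 × 4.690e-09 m)
Δp_min = 1.124e-26 kg·m/s

The more precisely we measure position, the greater the momentum disturbance.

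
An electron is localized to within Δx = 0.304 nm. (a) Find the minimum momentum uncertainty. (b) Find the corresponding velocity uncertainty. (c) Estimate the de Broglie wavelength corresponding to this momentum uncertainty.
(a) Δp_min = 1.734 × 10^-25 kg·m/s
(b) Δv_min = 190.407 km/s
(c) λ_dB = 3.820 nm

Step-by-step:

(a) From the uncertainty principle:
Δp_min = ℏ/(2Δx) = (1.055e-34 J·s)/(2 × 3.040e-10 m) = 1.734e-25 kg·m/s

(b) The velocity uncertainty:
Δv = Δp/m = (1.734e-25 kg·m/s)/(9.109e-31 kg) = 1.904e+05 m/s = 190.407 km/s

(c) The de Broglie wavelength for this momentum:
λ = h/p = (6.626e-34 J·s)/(1.734e-25 kg·m/s) = 3.820e-09 m = 3.820 nm

Note: The de Broglie wavelength is comparable to the localization size, as expected from wave-particle duality.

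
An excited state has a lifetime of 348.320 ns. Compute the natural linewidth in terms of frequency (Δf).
228.461 kHz

Using the energy-time uncertainty principle and E = hf:
ΔEΔt ≥ ℏ/2
hΔf·Δt ≥ ℏ/2

The minimum frequency uncertainty is:
Δf = ℏ/(2hτ) = 1/(4πτ)
Δf = 1/(4π × 3.483e-07 s)
Δf = 2.285e+05 Hz = 228.461 kHz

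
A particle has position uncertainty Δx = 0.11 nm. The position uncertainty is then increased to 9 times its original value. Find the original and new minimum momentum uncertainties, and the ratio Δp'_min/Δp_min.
Original Δp_min = 4.794 × 10^-25 kg·m/s; new Δp'_min = 5.326 × 10^-26 kg·m/s; ratio Δp'_min/Δp_min = 1/9.

From the uncertainty principle ΔxΔp ≥ ℏ/2, the minimum momentum uncertainty is Δp_min = ℏ/(2Δx).

Original (Δx = 0.11 nm = 1.100e-10 m):
Δp_min = (1.055e-34 J·s)/(2 × 1.100e-10 m) = 4.794e-25 kg·m/s

When Δx → 9Δx:
Δp'_min = ℏ/(2 × 9Δx) = (1/9) × ℏ/(2Δx) = (1/9) × Δp_min
Δp'_min = 1/9 × 4.794e-25 kg·m/s = 5.326e-26 kg·m/s

Since Δp_min ∝ 1/Δx, when Δx is increased to 9 times its original value, Δp_min decreases to 1/9 of its original value.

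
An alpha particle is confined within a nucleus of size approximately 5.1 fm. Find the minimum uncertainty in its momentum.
1.034 × 10^-20 kg·m/s

Using the Heisenberg uncertainty principle:
ΔxΔp ≥ ℏ/2

With Δx ≈ L = 5.100e-15 m (the confinement size):
Δp_min = ℏ/(2Δx)
Δp_min = (1.055e-34 J·s) / (2 × 5.100e-15 m)
Δp_min = 1.034e-20 kg·m/s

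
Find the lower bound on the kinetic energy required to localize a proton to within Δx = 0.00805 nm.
80.050 meV

Localizing a particle requires giving it sufficient momentum uncertainty:

1. From uncertainty principle: Δp ≥ ℏ/(2Δx)
   Δp_min = (1.055e-34 J·s) / (2 × 8.050e-12 m)
   Δp_min = 6.550e-24 kg·m/s

2. This momentum uncertainty corresponds to kinetic energy:
   KE ≈ (Δp)²/(2m) = (6.550e-24)²/(2 × 1.673e-27 kg)
   KE = 1.283e-20 J = 80.050 meV

Tighter localization requires more energy.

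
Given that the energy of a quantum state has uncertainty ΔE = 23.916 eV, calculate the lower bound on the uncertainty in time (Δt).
13.761 as

Using the energy-time uncertainty principle:
ΔEΔt ≥ ℏ/2

The minimum uncertainty in time is:
Δt_min = ℏ/(2ΔE)
Δt_min = (1.055e-34 J·s) / (2 × 3.832e-18 J)
Δt_min = 1.376e-17 s = 13.761 as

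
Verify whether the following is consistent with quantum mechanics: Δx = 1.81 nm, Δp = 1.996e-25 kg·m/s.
Yes, it satisfies the uncertainty principle.

Calculate the product ΔxΔp:
ΔxΔp = (1.810e-09 m) × (1.996e-25 kg·m/s)
ΔxΔp = 3.613e-34 J·s

Compare to the minimum allowed value ℏ/2:
ℏ/2 = 5.273e-35 J·s

Since ΔxΔp = 3.613e-34 J·s ≥ 5.273e-35 J·s = ℏ/2,
the measurement satisfies the uncertainty principle.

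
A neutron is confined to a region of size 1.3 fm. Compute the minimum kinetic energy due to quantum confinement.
3.065 MeV

Using the uncertainty principle:

1. Position uncertainty: Δx ≈ 1.300e-15 m
2. Minimum momentum uncertainty: Δp = ℏ/(2Δx) = 4.056e-20 kg·m/s
3. Minimum kinetic energy:
   KE = (Δp)²/(2m) = (4.056e-20)²/(2 × 1.675e-27 kg)
   KE = 4.911e-13 J = 3.065 MeV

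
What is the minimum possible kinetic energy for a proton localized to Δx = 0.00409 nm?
310.104 meV

Localizing a particle requires giving it sufficient momentum uncertainty:

1. From uncertainty principle: Δp ≥ ℏ/(2Δx)
   Δp_min = (1.055e-34 J·s) / (2 × 4.090e-12 m)
   Δp_min = 1.289e-23 kg·m/s

2. This momentum uncertainty corresponds to kinetic energy:
   KE ≈ (Δp)²/(2m) = (1.289e-23)²/(2 × 1.673e-27 kg)
   KE = 4.968e-20 J = 310.104 meV

Tighter localization requires more energy.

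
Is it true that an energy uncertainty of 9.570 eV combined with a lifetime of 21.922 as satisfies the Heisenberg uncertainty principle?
No, it violates the uncertainty relation.

Calculate the product ΔEΔt:
ΔE = 9.570 eV = 1.533e-18 J
ΔEΔt = (1.533e-18 J) × (2.192e-17 s)
ΔEΔt = 3.361e-35 J·s

Compare to the minimum allowed value ℏ/2:
ℏ/2 = 5.273e-35 J·s

Since ΔEΔt = 3.361e-35 J·s < 5.273e-35 J·s = ℏ/2,
this violates the uncertainty relation.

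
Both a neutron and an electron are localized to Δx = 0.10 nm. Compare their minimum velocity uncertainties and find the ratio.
The electron has the larger minimum velocity uncertainty, by a ratio of 1838.7.

For both particles, Δp_min = ℏ/(2Δx) = 5.273e-25 kg·m/s (same for both).

The velocity uncertainty is Δv = Δp/m:
- neutron: Δv = 5.273e-25 / 1.675e-27 = 3.148e+02 m/s = 314.811 m/s
- electron: Δv = 5.273e-25 / 9.109e-31 = 5.788e+05 m/s = 578.838 km/s

Ratio: 5.788e+05 / 3.148e+02 = 1838.7

The lighter particle has larger velocity uncertainty because Δv ∝ 1/m.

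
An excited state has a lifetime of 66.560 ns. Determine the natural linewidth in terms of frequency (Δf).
1.196 MHz

Using the energy-time uncertainty principle and E = hf:
ΔEΔt ≥ ℏ/2
hΔf·Δt ≥ ℏ/2

The minimum frequency uncertainty is:
Δf = ℏ/(2hτ) = 1/(4πτ)
Δf = 1/(4π × 6.656e-08 s)
Δf = 1.196e+06 Hz = 1.196 MHz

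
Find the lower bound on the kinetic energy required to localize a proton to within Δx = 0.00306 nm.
554.002 meV

Localizing a particle requires giving it sufficient momentum uncertainty:

1. From uncertainty principle: Δp ≥ ℏ/(2Δx)
   Δp_min = (1.055e-34 J·s) / (2 × 3.060e-12 m)
   Δp_min = 1.723e-23 kg·m/s

2. This momentum uncertainty corresponds to kinetic energy:
   KE ≈ (Δp)²/(2m) = (1.723e-23)²/(2 × 1.673e-27 kg)
   KE = 8.876e-20 J = 554.002 meV

Tighter localization requires more energy.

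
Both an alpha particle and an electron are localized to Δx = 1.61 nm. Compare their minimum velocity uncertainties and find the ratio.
The electron has the larger minimum velocity uncertainty, by a ratio of 7294.3.

For both particles, Δp_min = ℏ/(2Δx) = 3.275e-26 kg·m/s (same for both).

The velocity uncertainty is Δv = Δp/m:
- alpha particle: Δv = 3.275e-26 / 6.645e-27 = 4.929e+00 m/s = 4.929 m/s
- electron: Δv = 3.275e-26 / 9.109e-31 = 3.595e+04 m/s = 35.953 km/s

Ratio: 3.595e+04 / 4.929e+00 = 7294.3

The lighter particle has larger velocity uncertainty because Δv ∝ 1/m.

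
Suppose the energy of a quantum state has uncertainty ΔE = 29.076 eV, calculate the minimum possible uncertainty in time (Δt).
11.319 as

Using the energy-time uncertainty principle:
ΔEΔt ≥ ℏ/2

The minimum uncertainty in time is:
Δt_min = ℏ/(2ΔE)
Δt_min = (1.055e-34 J·s) / (2 × 4.658e-18 J)
Δt_min = 1.132e-17 s = 11.319 as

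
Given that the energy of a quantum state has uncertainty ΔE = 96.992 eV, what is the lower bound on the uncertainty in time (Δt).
3.393 as

Using the energy-time uncertainty principle:
ΔEΔt ≥ ℏ/2

The minimum uncertainty in time is:
Δt_min = ℏ/(2ΔE)
Δt_min = (1.055e-34 J·s) / (2 × 1.554e-17 J)
Δt_min = 3.393e-18 s = 3.393 as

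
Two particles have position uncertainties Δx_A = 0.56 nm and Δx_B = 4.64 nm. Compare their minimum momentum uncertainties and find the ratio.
Particle A has the larger minimum momentum uncertainty, by a factor of 8.29.

For each particle, the minimum momentum uncertainty is Δp_min = ℏ/(2Δx):

Particle A: Δp_A = ℏ/(2×5.600e-10 m) = 9.416e-26 kg·m/s
Particle B: Δp_B = ℏ/(2×4.640e-09 m) = 1.136e-26 kg·m/s

Ratio: Δp_A/Δp_B = 8.29

Since Δp_min ∝ 1/Δx, the particle with smaller position uncertainty (A) has larger momentum uncertainty.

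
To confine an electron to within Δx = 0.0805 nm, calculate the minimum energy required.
1.470 eV

Localizing a particle requires giving it sufficient momentum uncertainty:

1. From uncertainty principle: Δp ≥ ℏ/(2Δx)
   Δp_min = (1.055e-34 J·s) / (2 × 8.050e-11 m)
   Δp_min = 6.550e-25 kg·m/s

2. This momentum uncertainty corresponds to kinetic energy:
   KE ≈ (Δp)²/(2m) = (6.550e-25)²/(2 × 9.109e-31 kg)
   KE = 2.355e-19 J = 1.470 eV

Tighter localization requires more energy.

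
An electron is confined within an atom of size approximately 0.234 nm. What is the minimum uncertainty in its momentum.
2.253 × 10^-25 kg·m/s

Using the Heisenberg uncertainty principle:
ΔxΔp ≥ ℏ/2

With Δx ≈ L = 2.340e-10 m (the confinement size):
Δp_min = ℏ/(2Δx)
Δp_min = (1.055e-34 J·s) / (2 × 2.340e-10 m)
Δp_min = 2.253e-25 kg·m/s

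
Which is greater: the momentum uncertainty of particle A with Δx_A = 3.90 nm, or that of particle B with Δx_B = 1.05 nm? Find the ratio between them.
Particle B has the larger minimum momentum uncertainty, by a factor of 3.71.

For each particle, the minimum momentum uncertainty is Δp_min = ℏ/(2Δx):

Particle A: Δp_A = ℏ/(2×3.900e-09 m) = 1.352e-26 kg·m/s
Particle B: Δp_B = ℏ/(2×1.050e-09 m) = 5.022e-26 kg·m/s

Ratio: Δp_B/Δp_A = 3.71

Since Δp_min ∝ 1/Δx, the particle with smaller position uncertainty (B) has larger momentum uncertainty.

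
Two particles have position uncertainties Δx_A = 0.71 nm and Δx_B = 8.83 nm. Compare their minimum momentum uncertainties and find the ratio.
Particle A has the larger minimum momentum uncertainty, by a factor of 12.44.

For each particle, the minimum momentum uncertainty is Δp_min = ℏ/(2Δx):

Particle A: Δp_A = ℏ/(2×7.100e-10 m) = 7.427e-26 kg·m/s
Particle B: Δp_B = ℏ/(2×8.830e-09 m) = 5.972e-27 kg·m/s

Ratio: Δp_A/Δp_B = 12.44

Since Δp_min ∝ 1/Δx, the particle with smaller position uncertainty (A) has larger momentum uncertainty.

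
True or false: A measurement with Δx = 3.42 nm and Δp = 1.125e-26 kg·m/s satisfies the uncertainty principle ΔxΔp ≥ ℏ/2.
No, it violates the uncertainty principle (impossible measurement).

Calculate the product ΔxΔp:
ΔxΔp = (3.420e-09 m) × (1.125e-26 kg·m/s)
ΔxΔp = 3.848e-35 J·s

Compare to the minimum allowed value ℏ/2:
ℏ/2 = 5.273e-35 J·s

Since ΔxΔp = 3.848e-35 J·s < 5.273e-35 J·s = ℏ/2,
the measurement violates the uncertainty principle.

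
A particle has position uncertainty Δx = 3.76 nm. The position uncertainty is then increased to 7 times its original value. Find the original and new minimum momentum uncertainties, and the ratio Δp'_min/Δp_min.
Original Δp_min = 1.402 × 10^-26 kg·m/s; new Δp'_min = 2.003 × 10^-27 kg·m/s; ratio Δp'_min/Δp_min = 1/7.

From the uncertainty principle ΔxΔp ≥ ℏ/2, the minimum momentum uncertainty is Δp_min = ℏ/(2Δx).

Original (Δx = 3.76 nm = 3.760e-09 m):
Δp_min = (1.055e-34 J·s)/(2 × 3.760e-09 m) = 1.402e-26 kg·m/s

When Δx → 7Δx:
Δp'_min = ℏ/(2 × 7Δx) = (1/7) × ℏ/(2Δx) = (1/7) × Δp_min
Δp'_min = 1/7 × 1.402e-26 kg·m/s = 2.003e-27 kg·m/s

Since Δp_min ∝ 1/Δx, when Δx is increased to 7 times its original value, Δp_min decreases to 1/7 of its original value.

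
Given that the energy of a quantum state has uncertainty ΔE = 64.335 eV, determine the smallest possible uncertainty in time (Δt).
5.116 as

Using the energy-time uncertainty principle:
ΔEΔt ≥ ℏ/2

The minimum uncertainty in time is:
Δt_min = ℏ/(2ΔE)
Δt_min = (1.055e-34 J·s) / (2 × 1.031e-17 J)
Δt_min = 5.116e-18 s = 5.116 as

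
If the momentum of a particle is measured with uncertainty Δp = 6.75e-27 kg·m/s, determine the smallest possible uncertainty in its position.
7.812 nm

Using the Heisenberg uncertainty principle:
ΔxΔp ≥ ℏ/2

The minimum uncertainty in position is:
Δx_min = ℏ/(2Δp)
Δx_min = (1.055e-34 J·s) / (2 × 6.750e-27 kg·m/s)
Δx_min = 7.812e-09 m = 7.812 nm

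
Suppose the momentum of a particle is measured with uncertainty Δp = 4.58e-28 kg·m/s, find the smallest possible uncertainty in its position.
115.128 nm

Using the Heisenberg uncertainty principle:
ΔxΔp ≥ ℏ/2

The minimum uncertainty in position is:
Δx_min = ℏ/(2Δp)
Δx_min = (1.055e-34 J·s) / (2 × 4.580e-28 kg·m/s)
Δx_min = 1.151e-07 m = 115.128 nm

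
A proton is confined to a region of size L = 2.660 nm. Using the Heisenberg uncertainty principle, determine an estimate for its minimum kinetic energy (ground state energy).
733.147 neV

Using the uncertainty principle to estimate ground state energy:

1. The position uncertainty is approximately the confinement size:
   Δx ≈ L = 2.660e-09 m

2. From ΔxΔp ≥ ℏ/2, the minimum momentum uncertainty is:
   Δp ≈ ℏ/(2L) = 1.982e-26 kg·m/s

3. The kinetic energy is approximately:
   KE ≈ (Δp)²/(2m) = (1.982e-26)²/(2 × 1.673e-27 kg)
   KE ≈ 1.175e-25 J = 733.147 neV

This is an order-of-magnitude estimate of the ground state energy.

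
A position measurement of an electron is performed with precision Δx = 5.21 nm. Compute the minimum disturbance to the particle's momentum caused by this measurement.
1.012 × 10^-26 kg·m/s

The uncertainty principle implies that measuring position disturbs momentum:
ΔxΔp ≥ ℏ/2

When we measure position with precision Δx, we necessarily introduce a momentum uncertainty:
Δp ≥ ℏ/(2Δx)
Δp_min = (1.055e-34 J·s) / (2 × 5.210e-09 m)
Δp_min = 1.012e-26 kg·m/s

The more precisely we measure position, the greater the momentum disturbance.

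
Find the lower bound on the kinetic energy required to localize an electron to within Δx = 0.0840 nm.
1.350 eV

Localizing a particle requires giving it sufficient momentum uncertainty:

1. From uncertainty principle: Δp ≥ ℏ/(2Δx)
   Δp_min = (1.055e-34 J·s) / (2 × 8.400e-11 m)
   Δp_min = 6.277e-25 kg·m/s

2. This momentum uncertainty corresponds to kinetic energy:
   KE ≈ (Δp)²/(2m) = (6.277e-25)²/(2 × 9.109e-31 kg)
   KE = 2.163e-19 J = 1.350 eV

Tighter localization requires more energy.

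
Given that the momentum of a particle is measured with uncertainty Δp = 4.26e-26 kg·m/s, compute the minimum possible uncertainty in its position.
1.238 nm

Using the Heisenberg uncertainty principle:
ΔxΔp ≥ ℏ/2

The minimum uncertainty in position is:
Δx_min = ℏ/(2Δp)
Δx_min = (1.055e-34 J·s) / (2 × 4.260e-26 kg·m/s)
Δx_min = 1.238e-09 m = 1.238 nm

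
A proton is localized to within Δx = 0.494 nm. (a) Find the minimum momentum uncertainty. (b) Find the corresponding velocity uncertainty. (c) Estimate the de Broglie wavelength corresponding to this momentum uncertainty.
(a) Δp_min = 1.067 × 10^-25 kg·m/s
(b) Δv_min = 63.815 m/s
(c) λ_dB = 6.208 nm

Step-by-step:

(a) From the uncertainty principle:
Δp_min = ℏ/(2Δx) = (1.055e-34 J·s)/(2 × 4.940e-10 m) = 1.067e-25 kg·m/s

(b) The velocity uncertainty:
Δv = Δp/m = (1.067e-25 kg·m/s)/(1.673e-27 kg) = 6.381e+01 m/s = 63.815 m/s

(c) The de Broglie wavelength for this momentum:
λ = h/p = (6.626e-34 J·s)/(1.067e-25 kg·m/s) = 6.208e-09 m = 6.208 nm

Note: The de Broglie wavelength is comparable to the localization size, as expected from wave-particle duality.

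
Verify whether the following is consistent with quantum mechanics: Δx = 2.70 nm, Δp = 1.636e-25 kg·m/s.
Yes, it satisfies the uncertainty principle.

Calculate the product ΔxΔp:
ΔxΔp = (2.700e-09 m) × (1.636e-25 kg·m/s)
ΔxΔp = 4.417e-34 J·s

Compare to the minimum allowed value ℏ/2:
ℏ/2 = 5.273e-35 J·s

Since ΔxΔp = 4.417e-34 J·s ≥ 5.273e-35 J·s = ℏ/2,
the measurement satisfies the uncertainty principle.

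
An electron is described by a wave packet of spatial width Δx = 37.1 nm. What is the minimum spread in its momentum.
1.421 × 10^-27 kg·m/s

For a wave packet, the spatial width Δx and momentum spread Δp are related by the uncertainty principle:
ΔxΔp ≥ ℏ/2

The minimum momentum spread is:
Δp_min = ℏ/(2Δx)
Δp_min = (1.055e-34 J·s) / (2 × 3.710e-08 m)
Δp_min = 1.421e-27 kg·m/s

A wave packet cannot have both a well-defined position and well-defined momentum.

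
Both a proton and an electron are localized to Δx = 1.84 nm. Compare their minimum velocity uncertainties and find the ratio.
The electron has the larger minimum velocity uncertainty, by a ratio of 1836.2.

For both particles, Δp_min = ℏ/(2Δx) = 2.866e-26 kg·m/s (same for both).

The velocity uncertainty is Δv = Δp/m:
- proton: Δv = 2.866e-26 / 1.673e-27 = 1.713e+01 m/s = 17.133 m/s
- electron: Δv = 2.866e-26 / 9.109e-31 = 3.146e+04 m/s = 31.459 km/s

Ratio: 3.146e+04 / 1.713e+01 = 1836.2

The lighter particle has larger velocity uncertainty because Δv ∝ 1/m.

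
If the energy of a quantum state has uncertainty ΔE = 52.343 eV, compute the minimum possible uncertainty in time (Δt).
6.287 as

Using the energy-time uncertainty principle:
ΔEΔt ≥ ℏ/2

The minimum uncertainty in time is:
Δt_min = ℏ/(2ΔE)
Δt_min = (1.055e-34 J·s) / (2 × 8.386e-18 J)
Δt_min = 6.287e-18 s = 6.287 as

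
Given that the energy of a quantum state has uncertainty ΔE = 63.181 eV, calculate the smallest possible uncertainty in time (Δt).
5.209 as

Using the energy-time uncertainty principle:
ΔEΔt ≥ ℏ/2

The minimum uncertainty in time is:
Δt_min = ℏ/(2ΔE)
Δt_min = (1.055e-34 J·s) / (2 × 1.012e-17 J)
Δt_min = 5.209e-18 s = 5.209 as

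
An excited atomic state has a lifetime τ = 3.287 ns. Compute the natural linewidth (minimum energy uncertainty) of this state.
100.124 neV

Using the energy-time uncertainty principle:
ΔEΔt ≥ ℏ/2

The lifetime τ represents the time uncertainty Δt.
The natural linewidth (minimum energy uncertainty) is:

ΔE = ℏ/(2τ)
ΔE = (1.055e-34 J·s) / (2 × 3.287e-09 s)
ΔE = 1.604e-26 J = 100.124 neV

This natural linewidth limits the precision of spectroscopic measurements.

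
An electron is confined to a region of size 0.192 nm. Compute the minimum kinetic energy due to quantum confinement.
258.381 meV

Using the uncertainty principle:

1. Position uncertainty: Δx ≈ 1.920e-10 m
2. Minimum momentum uncertainty: Δp = ℏ/(2Δx) = 2.746e-25 kg·m/s
3. Minimum kinetic energy:
   KE = (Δp)²/(2m) = (2.746e-25)²/(2 × 9.109e-31 kg)
   KE = 4.140e-20 J = 258.381 meV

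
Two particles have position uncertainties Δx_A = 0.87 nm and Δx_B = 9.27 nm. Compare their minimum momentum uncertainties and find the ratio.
Particle A has the larger minimum momentum uncertainty, by a factor of 10.66.

For each particle, the minimum momentum uncertainty is Δp_min = ℏ/(2Δx):

Particle A: Δp_A = ℏ/(2×8.700e-10 m) = 6.061e-26 kg·m/s
Particle B: Δp_B = ℏ/(2×9.270e-09 m) = 5.688e-27 kg·m/s

Ratio: Δp_A/Δp_B = 10.66

Since Δp_min ∝ 1/Δx, the particle with smaller position uncertainty (A) has larger momentum uncertainty.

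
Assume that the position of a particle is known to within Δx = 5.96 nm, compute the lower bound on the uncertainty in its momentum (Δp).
8.847 × 10^-27 kg·m/s

Using the Heisenberg uncertainty principle:
ΔxΔp ≥ ℏ/2

The minimum uncertainty in momentum is:
Δp_min = ℏ/(2Δx)
Δp_min = (1.055e-34 J·s) / (2 × 5.960e-09 m)
Δp_min = 8.847e-27 kg·m/s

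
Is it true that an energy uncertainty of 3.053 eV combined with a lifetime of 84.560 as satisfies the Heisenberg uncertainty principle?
No, it violates the uncertainty relation.

Calculate the product ΔEΔt:
ΔE = 3.053 eV = 4.891e-19 J
ΔEΔt = (4.891e-19 J) × (8.456e-17 s)
ΔEΔt = 4.136e-35 J·s

Compare to the minimum allowed value ℏ/2:
ℏ/2 = 5.273e-35 J·s

Since ΔEΔt = 4.136e-35 J·s < 5.273e-35 J·s = ℏ/2,
this violates the uncertainty relation.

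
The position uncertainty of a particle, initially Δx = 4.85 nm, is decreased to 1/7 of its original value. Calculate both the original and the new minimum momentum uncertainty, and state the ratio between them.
Original Δp_min = 1.087 × 10^-26 kg·m/s; new Δp'_min = 7.610 × 10^-26 kg·m/s; ratio Δp'_min/Δp_min = 7.

From the uncertainty principle ΔxΔp ≥ ℏ/2, the minimum momentum uncertainty is Δp_min = ℏ/(2Δx).

Original (Δx = 4.85 nm = 4.850e-09 m):
Δp_min = (1.055e-34 J·s)/(2 × 4.850e-09 m) = 1.087e-26 kg·m/s

When Δx → (1/7)Δx:
Δp'_min = ℏ/(2 × (1/7)Δx) = 7 × ℏ/(2Δx) = 7 × Δp_min
Δp'_min = 7 × 1.087e-26 kg·m/s = 7.610e-26 kg·m/s

Since Δp_min ∝ 1/Δx, when Δx is decreased to 1/7 of its original value, Δp_min increases to 7 times its original value.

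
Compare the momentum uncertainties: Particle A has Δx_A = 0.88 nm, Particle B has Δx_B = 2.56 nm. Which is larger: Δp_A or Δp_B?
Particle A has the larger minimum momentum uncertainty, by a factor of 2.91.

For each particle, the minimum momentum uncertainty is Δp_min = ℏ/(2Δx):

Particle A: Δp_A = ℏ/(2×8.800e-10 m) = 5.992e-26 kg·m/s
Particle B: Δp_B = ℏ/(2×2.560e-09 m) = 2.060e-26 kg·m/s

Ratio: Δp_A/Δp_B = 2.91

Since Δp_min ∝ 1/Δx, the particle with smaller position uncertainty (A) has larger momentum uncertainty.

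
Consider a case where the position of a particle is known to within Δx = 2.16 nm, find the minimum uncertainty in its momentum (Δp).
2.441 × 10^-26 kg·m/s

Using the Heisenberg uncertainty principle:
ΔxΔp ≥ ℏ/2

The minimum uncertainty in momentum is:
Δp_min = ℏ/(2Δx)
Δp_min = (1.055e-34 J·s) / (2 × 2.160e-09 m)
Δp_min = 2.441e-26 kg·m/s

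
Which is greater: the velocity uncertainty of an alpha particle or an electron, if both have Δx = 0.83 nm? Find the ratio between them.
The electron has the larger minimum velocity uncertainty, by a ratio of 7294.3.

For both particles, Δp_min = ℏ/(2Δx) = 6.353e-26 kg·m/s (same for both).

The velocity uncertainty is Δv = Δp/m:
- alpha particle: Δv = 6.353e-26 / 6.645e-27 = 9.561e+00 m/s = 9.561 m/s
- electron: Δv = 6.353e-26 / 9.109e-31 = 6.974e+04 m/s = 69.740 km/s

Ratio: 6.974e+04 / 9.561e+00 = 7294.3

The lighter particle has larger velocity uncertainty because Δv ∝ 1/m.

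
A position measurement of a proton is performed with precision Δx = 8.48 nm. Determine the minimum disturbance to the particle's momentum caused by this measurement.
6.218 × 10^-27 kg·m/s

The uncertainty principle implies that measuring position disturbs momentum:
ΔxΔp ≥ ℏ/2

When we measure position with precision Δx, we necessarily introduce a momentum uncertainty:
Δp ≥ ℏ/(2Δx)
Δp_min = (1.055e-34 J·s) / (2 × 8.480e-09 m)
Δp_min = 6.218e-27 kg·m/s

The more precisely we measure position, the greater the momentum disturbance.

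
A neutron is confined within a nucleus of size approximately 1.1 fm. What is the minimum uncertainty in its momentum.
4.794 × 10^-20 kg·m/s

Using the Heisenberg uncertainty principle:
ΔxΔp ≥ ℏ/2

With Δx ≈ L = 1.100e-15 m (the confinement size):
Δp_min = ℏ/(2Δx)
Δp_min = (1.055e-34 J·s) / (2 × 1.100e-15 m)
Δp_min = 4.794e-20 kg·m/s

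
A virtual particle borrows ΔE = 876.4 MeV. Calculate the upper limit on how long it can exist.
3.755 × 10^-25 s

Using the energy-time uncertainty principle:
ΔEΔt ≥ ℏ/2

For a virtual particle borrowing energy ΔE, the maximum lifetime is:
Δt_max = ℏ/(2ΔE)

Converting energy:
ΔE = 876.4 MeV = 1.404e-10 J

Δt_max = (1.055e-34 J·s) / (2 × 1.404e-10 J)
Δt_max = 3.755e-25 s = 3.755 × 10^-25 s

Virtual particles with higher borrowed energy exist for shorter times.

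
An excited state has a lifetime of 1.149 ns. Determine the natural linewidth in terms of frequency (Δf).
69.258 MHz

Using the energy-time uncertainty principle and E = hf:
ΔEΔt ≥ ℏ/2
hΔf·Δt ≥ ℏ/2

The minimum frequency uncertainty is:
Δf = ℏ/(2hτ) = 1/(4πτ)
Δf = 1/(4π × 1.149e-09 s)
Δf = 6.926e+07 Hz = 69.258 MHz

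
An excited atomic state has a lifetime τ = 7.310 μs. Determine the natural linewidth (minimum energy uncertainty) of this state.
45.021 peV

Using the energy-time uncertainty principle:
ΔEΔt ≥ ℏ/2

The lifetime τ represents the time uncertainty Δt.
The natural linewidth (minimum energy uncertainty) is:

ΔE = ℏ/(2τ)
ΔE = (1.055e-34 J·s) / (2 × 7.310e-06 s)
ΔE = 7.213e-30 J = 45.021 peV

This natural linewidth limits the precision of spectroscopic measurements.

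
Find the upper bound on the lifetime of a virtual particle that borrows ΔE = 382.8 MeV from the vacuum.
8.597 × 10^-25 s

Using the energy-time uncertainty principle:
ΔEΔt ≥ ℏ/2

For a virtual particle borrowing energy ΔE, the maximum lifetime is:
Δt_max = ℏ/(2ΔE)

Converting energy:
ΔE = 382.8 MeV = 6.133e-11 J

Δt_max = (1.055e-34 J·s) / (2 × 6.133e-11 J)
Δt_max = 8.597e-25 s = 8.597 × 10^-25 s

Virtual particles with higher borrowed energy exist for shorter times.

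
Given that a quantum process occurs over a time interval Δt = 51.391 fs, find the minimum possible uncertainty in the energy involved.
6.404 meV

Using the energy-time uncertainty principle:
ΔEΔt ≥ ℏ/2

The minimum uncertainty in energy is:
ΔE_min = ℏ/(2Δt)
ΔE_min = (1.055e-34 J·s) / (2 × 5.139e-14 s)
ΔE_min = 1.026e-21 J = 6.404 meV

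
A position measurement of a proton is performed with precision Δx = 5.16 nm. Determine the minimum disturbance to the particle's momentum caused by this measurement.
1.022 × 10^-26 kg·m/s

The uncertainty principle implies that measuring position disturbs momentum:
ΔxΔp ≥ ℏ/2

When we measure position with precision Δx, we necessarily introduce a momentum uncertainty:
Δp ≥ ℏ/(2Δx)
Δp_min = (1.055e-34 J·s) / (2 × 5.160e-09 m)
Δp_min = 1.022e-26 kg·m/s

The more precisely we measure position, the greater the momentum disturbance.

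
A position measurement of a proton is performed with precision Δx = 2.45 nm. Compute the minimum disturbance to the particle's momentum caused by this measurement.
2.152 × 10^-26 kg·m/s

The uncertainty principle implies that measuring position disturbs momentum:
ΔxΔp ≥ ℏ/2

When we measure position with precision Δx, we necessarily introduce a momentum uncertainty:
Δp ≥ ℏ/(2Δx)
Δp_min = (1.055e-34 J·s) / (2 × 2.450e-09 m)
Δp_min = 2.152e-26 kg·m/s

The more precisely we measure position, the greater the momentum disturbance.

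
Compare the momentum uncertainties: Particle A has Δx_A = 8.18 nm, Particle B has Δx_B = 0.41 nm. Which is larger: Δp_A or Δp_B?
Particle B has the larger minimum momentum uncertainty, by a factor of 19.95.

For each particle, the minimum momentum uncertainty is Δp_min = ℏ/(2Δx):

Particle A: Δp_A = ℏ/(2×8.180e-09 m) = 6.446e-27 kg·m/s
Particle B: Δp_B = ℏ/(2×4.100e-10 m) = 1.286e-25 kg·m/s

Ratio: Δp_B/Δp_A = 19.95

Since Δp_min ∝ 1/Δx, the particle with smaller position uncertainty (B) has larger momentum uncertainty.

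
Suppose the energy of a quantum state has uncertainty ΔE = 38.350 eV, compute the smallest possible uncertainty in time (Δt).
8.582 as

Using the energy-time uncertainty principle:
ΔEΔt ≥ ℏ/2

The minimum uncertainty in time is:
Δt_min = ℏ/(2ΔE)
Δt_min = (1.055e-34 J·s) / (2 × 6.144e-18 J)
Δt_min = 8.582e-18 s = 8.582 as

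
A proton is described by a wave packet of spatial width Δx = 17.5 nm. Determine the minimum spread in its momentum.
3.013 × 10^-27 kg·m/s

For a wave packet, the spatial width Δx and momentum spread Δp are related by the uncertainty principle:
ΔxΔp ≥ ℏ/2

The minimum momentum spread is:
Δp_min = ℏ/(2Δx)
Δp_min = (1.055e-34 J·s) / (2 × 1.750e-08 m)
Δp_min = 3.013e-27 kg·m/s

A wave packet cannot have both a well-defined position and well-defined momentum.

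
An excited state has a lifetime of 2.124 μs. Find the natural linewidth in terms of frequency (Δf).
37.466 kHz

Using the energy-time uncertainty principle and E = hf:
ΔEΔt ≥ ℏ/2
hΔf·Δt ≥ ℏ/2

The minimum frequency uncertainty is:
Δf = ℏ/(2hτ) = 1/(4πτ)
Δf = 1/(4π × 2.124e-06 s)
Δf = 3.747e+04 Hz = 37.466 kHz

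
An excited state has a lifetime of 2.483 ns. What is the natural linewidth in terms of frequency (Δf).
32.049 MHz

Using the energy-time uncertainty principle and E = hf:
ΔEΔt ≥ ℏ/2
hΔf·Δt ≥ ℏ/2

The minimum frequency uncertainty is:
Δf = ℏ/(2hτ) = 1/(4πτ)
Δf = 1/(4π × 2.483e-09 s)
Δf = 3.205e+07 Hz = 32.049 MHz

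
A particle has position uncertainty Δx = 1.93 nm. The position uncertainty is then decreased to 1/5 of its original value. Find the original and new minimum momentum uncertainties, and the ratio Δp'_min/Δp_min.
Original Δp_min = 2.732 × 10^-26 kg·m/s; new Δp'_min = 1.366 × 10^-25 kg·m/s; ratio Δp'_min/Δp_min = 5.

From the uncertainty principle ΔxΔp ≥ ℏ/2, the minimum momentum uncertainty is Δp_min = ℏ/(2Δx).

Original (Δx = 1.93 nm = 1.930e-09 m):
Δp_min = (1.055e-34 J·s)/(2 × 1.930e-09 m) = 2.732e-26 kg·m/s

When Δx → (1/5)Δx:
Δp'_min = ℏ/(2 × (1/5)Δx) = 5 × ℏ/(2Δx) = 5 × Δp_min
Δp'_min = 5 × 2.732e-26 kg·m/s = 1.366e-25 kg·m/s

Since Δp_min ∝ 1/Δx, when Δx is decreased to 1/5 of its original value, Δp_min increases to 5 times its original value.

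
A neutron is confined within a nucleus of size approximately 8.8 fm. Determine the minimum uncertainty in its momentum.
5.992 × 10^-21 kg·m/s

Using the Heisenberg uncertainty principle:
ΔxΔp ≥ ℏ/2

With Δx ≈ L = 8.800e-15 m (the confinement size):
Δp_min = ℏ/(2Δx)
Δp_min = (1.055e-34 J·s) / (2 × 8.800e-15 m)
Δp_min = 5.992e-21 kg·m/s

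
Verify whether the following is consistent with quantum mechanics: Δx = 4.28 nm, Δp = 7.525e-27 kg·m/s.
No, it violates the uncertainty principle (impossible measurement).

Calculate the product ΔxΔp:
ΔxΔp = (4.280e-09 m) × (7.525e-27 kg·m/s)
ΔxΔp = 3.221e-35 J·s

Compare to the minimum allowed value ℏ/2:
ℏ/2 = 5.273e-35 J·s

Since ΔxΔp = 3.221e-35 J·s < 5.273e-35 J·s = ℏ/2,
the measurement violates the uncertainty principle.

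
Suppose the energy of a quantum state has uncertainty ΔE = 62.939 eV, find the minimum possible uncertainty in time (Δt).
5.229 as

Using the energy-time uncertainty principle:
ΔEΔt ≥ ℏ/2

The minimum uncertainty in time is:
Δt_min = ℏ/(2ΔE)
Δt_min = (1.055e-34 J·s) / (2 × 1.008e-17 J)
Δt_min = 5.229e-18 s = 5.229 as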